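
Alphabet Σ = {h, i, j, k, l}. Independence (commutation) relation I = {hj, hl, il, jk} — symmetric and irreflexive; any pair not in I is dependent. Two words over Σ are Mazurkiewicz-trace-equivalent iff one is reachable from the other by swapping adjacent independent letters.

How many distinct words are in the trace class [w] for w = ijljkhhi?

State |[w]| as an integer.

0(i) covers ∅
1(j) covers 0:i
2(l) covers 1:j
3(j) covers 2:l
4(k) covers 2:l
5(h) covers 4:k
6(h) covers 5:h
7(i) covers 3:j, 6:h
floor of heap: 0:i
completions by unplaced set U, small U first (add the entries for U minus each lowest piece of U):
  |U|=1: {7}:1
  |U|=2: {3,7}:1  {6,7}:1
  |U|=3: {3,6,7}:2  {5,6,7}:1
  |U|=4: {3,5,6,7}:3  {4,5,6,7}:1
  |U|=5: {3,4,5,6,7}:4
  |U|=6: {2,3,4,5,6,7}:4
  start at 0(i): 4

4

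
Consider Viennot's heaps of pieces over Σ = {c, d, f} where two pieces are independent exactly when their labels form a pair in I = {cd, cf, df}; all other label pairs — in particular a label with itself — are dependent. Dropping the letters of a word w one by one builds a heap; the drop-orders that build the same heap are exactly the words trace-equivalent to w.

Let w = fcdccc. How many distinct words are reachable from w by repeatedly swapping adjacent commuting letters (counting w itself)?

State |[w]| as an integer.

#0=f has no predecessor
#1=c has no predecessor
#2=d has no predecessor
#3=c depends on [1:c]
#4=c depends on [3:c]
#5=c depends on [4:c]
sources: [0:f, 1:c, 2:d]
N(rest) = Σ N(rest − s) over sources s of rest; N(one piece) = 1:
  size 1 → [0]=1  [2]=1  [5]=1
  size 2 → [0,2]=2  [0,5]=2  [2,5]=2  [4,5]=1
  size 3 → [0,2,5]=6  [0,4,5]=3  [2,4,5]=3  [3,4,5]=1
  size 4 → [0,2,4,5]=12  [0,3,4,5]=4  [1,3,4,5]=1  [2,3,4,5]=4
  first=0(f) contributes 5
  first=1(c) contributes 20
  first=2(d) contributes 5
|[w]| = 30

30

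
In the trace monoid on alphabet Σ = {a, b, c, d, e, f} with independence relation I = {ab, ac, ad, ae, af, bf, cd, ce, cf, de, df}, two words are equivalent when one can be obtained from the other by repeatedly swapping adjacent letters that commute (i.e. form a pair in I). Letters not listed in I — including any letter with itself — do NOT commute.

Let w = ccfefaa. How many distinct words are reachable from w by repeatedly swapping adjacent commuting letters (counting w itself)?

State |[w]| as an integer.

0(c) covers ∅
1(c) covers 0:c
2(f) covers ∅
3(e) covers 2:f
4(f) covers 3:e
5(a) covers ∅
6(a) covers 5:a
floor of heap: 0:c, 2:f, 5:a
completions by unplaced set U, small U first (add the entries for U minus each lowest piece of U):
  |U|=1: {1}:1  {4}:1  {6}:1
  |U|=2: {0,1}:1  {1,4}:2  {1,6}:2  {3,4}:1  {4,6}:2  {5,6}:1
  |U|=3: {0,1,4}:3  {0,1,6}:3  {1,3,4}:3  {1,4,6}:6  {1,5,6}:3  {2,3,4}:1  {3,4,6}:3  {4,5,6}:3
  |U|=4: {0,1,3,4}:6  {0,1,4,6}:12  {0,1,5,6}:6  {1,2,3,4}:4  {1,3,4,6}:12  {1,4,5,6}:12  {2,3,4,6}:4  {3,4,5,6}:6
  |U|=5: {0,1,2,3,4}:10  {0,1,3,4,6}:30  {0,1,4,5,6}:30  {1,2,3,4,6}:20  {1,3,4,5,6}:30  {2,3,4,5,6}:10
  start at 0(c): 60
  start at 2(f): 90
  start at 5(a): 60
sum over floor = 210

210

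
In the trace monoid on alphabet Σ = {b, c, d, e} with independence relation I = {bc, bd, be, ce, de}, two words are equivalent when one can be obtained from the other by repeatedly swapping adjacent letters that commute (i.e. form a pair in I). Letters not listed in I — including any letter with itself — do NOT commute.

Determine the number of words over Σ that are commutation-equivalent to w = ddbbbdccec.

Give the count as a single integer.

840

piece 0:d — minimal
piece 1:d rests on {0:d}
piece 2:b — minimal
piece 3:b rests on {2:b}
piece 4:b rests on {3:b}
piece 5:d rests on {1:d}
piece 6:c rests on {5:d}
piece 7:c rests on {6:c}
piece 8:e — minimal
piece 9:c rests on {7:c}
minimal pieces: {0:d, 2:b, 8:e}
ways to finish when only these pieces remain (= sum over removing one remaining piece with nothing left below it):
  1 left: {4}→1  {8}→1  {9}→1
  2 left: {3,4}→1  {4,8}→2  {4,9}→2  {7,9}→1  {8,9}→2
  3 left: {2,3,4}→1  {3,4,8}→3  {3,4,9}→3  {4,7,9}→3  {4,8,9}→6  {6,7,9}→1  {7,8,9}→3
  4 left: {2,3,4,8}→4  {2,3,4,9}→4  {3,4,7,9}→6  {3,4,8,9}→12  {4,6,7,9}→4  {4,7,8,9}→12  {5,6,7,9}→1  {6,7,8,9}→4
  5 left: {1,5,6,7,9}→1  {2,3,4,7,9}→10  {2,3,4,8,9}→20  {3,4,6,7,9}→10  {3,4,7,8,9}→30  {4,5,6,7,9}→5  {4,6,7,8,9}→20  {5,6,7,8,9}→5
  6 left: {0,1,5,6,7,9}→1  {1,4,5,6,7,9}→6  {1,5,6,7,8,9}→6  {2,3,4,6,7,9}→20  {2,3,4,7,8,9}→60  {3,4,5,6,7,9}→15  {3,4,6,7,8,9}→60  {4,5,6,7,8,9}→30
  7 left: {0,1,4,5,6,7,9}→7  {0,1,5,6,7,8,9}→7  {1,3,4,5,6,7,9}→21  {1,4,5,6,7,8,9}→42  {2,3,4,5,6,7,9}→35  {2,3,4,6,7,8,9}→140  {3,4,5,6,7,8,9}→105
  8 left: {0,1,3,4,5,6,7,9}→28  {0,1,4,5,6,7,8,9}→56  {1,2,3,4,5,6,7,9}→56  {1,3,4,5,6,7,8,9}→168  {2,3,4,5,6,7,8,9}→280
  placing 0:d first → 504 extensions
  placing 2:b first → 252 extensions
  placing 8:e first → 84 extensions
total linear extensions = 840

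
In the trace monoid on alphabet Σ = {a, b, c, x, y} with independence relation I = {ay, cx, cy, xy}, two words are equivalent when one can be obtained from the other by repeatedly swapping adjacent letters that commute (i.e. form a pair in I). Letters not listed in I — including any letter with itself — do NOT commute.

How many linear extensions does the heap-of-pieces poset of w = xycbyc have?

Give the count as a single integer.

12

#0=x has no predecessor
#1=y has no predecessor
#2=c has no predecessor
#3=b depends on [0:x, 1:y, 2:c]
#4=y depends on [3:b]
#5=c depends on [3:b]
sources: [0:x, 1:y, 2:c]
N(rest) = Σ N(rest − s) over sources s of rest; N(one piece) = 1:
  size 1 → [4]=1  [5]=1
  size 2 → [4,5]=2
  size 3 → [3,4,5]=2
  size 4 → [0,3,4,5]=2  [1,3,4,5]=2  [2,3,4,5]=2
  first=0(x) contributes 4
  first=1(y) contributes 4
  first=2(c) contributes 4
|[w]| = 12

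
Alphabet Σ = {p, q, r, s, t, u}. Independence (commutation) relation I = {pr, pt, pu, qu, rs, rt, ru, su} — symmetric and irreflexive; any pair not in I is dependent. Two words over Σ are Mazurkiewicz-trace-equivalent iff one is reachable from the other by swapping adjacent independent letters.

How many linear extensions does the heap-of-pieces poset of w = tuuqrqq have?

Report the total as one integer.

piece 0:t — minimal
piece 1:u rests on {0:t}
piece 2:u rests on {1:u}
piece 3:q rests on {0:t}
piece 4:r rests on {3:q}
piece 5:q rests on {4:r}
piece 6:q rests on {5:q}
minimal pieces: {0:t}
ways to finish when only these pieces remain (= sum over removing one remaining piece with nothing left below it):
  1 left: {2}→1  {6}→1
  2 left: {1,2}→1  {2,6}→2  {5,6}→1
  3 left: {1,2,6}→3  {2,5,6}→3  {4,5,6}→1
  4 left: {1,2,5,6}→6  {2,4,5,6}→4  {3,4,5,6}→1
  5 left: {1,2,4,5,6}→10  {2,3,4,5,6}→5
  placing 0:t first → 15 extensions

15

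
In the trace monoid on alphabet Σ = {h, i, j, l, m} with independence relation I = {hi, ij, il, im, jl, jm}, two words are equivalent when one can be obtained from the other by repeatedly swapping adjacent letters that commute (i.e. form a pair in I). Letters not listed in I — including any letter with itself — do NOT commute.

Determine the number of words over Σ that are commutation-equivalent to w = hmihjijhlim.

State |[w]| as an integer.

0(h) covers ∅
1(m) covers 0:h
2(i) covers ∅
3(h) covers 1:m
4(j) covers 3:h
5(i) covers 2:i
6(j) covers 4:j
7(h) covers 6:j
8(l) covers 7:h
9(i) covers 5:i
10(m) covers 8:l
floor of heap: 0:h, 2:i
completions by unplaced set U, small U first (add the entries for U minus each lowest piece of U):
  |U|=1: {9}:1  {10}:1
  |U|=2: {5,9}:1  {8,10}:1  {9,10}:2
  |U|=3: {2,5,9}:1  {5,9,10}:3  {7,8,10}:1  {8,9,10}:3
  |U|=4: {2,5,9,10}:4  {5,8,9,10}:6  {6,7,8,10}:1  {7,8,9,10}:4
  |U|=5: {2,5,8,9,10}:10  {4,6,7,8,10}:1  {5,7,8,9,10}:10  {6,7,8,9,10}:5
  |U|=6: {2,5,7,8,9,10}:20  {3,4,6,7,8,10}:1  {4,6,7,8,9,10}:6  {5,6,7,8,9,10}:15
  |U|=7: {1,3,4,6,7,8,10}:1  {2,5,6,7,8,9,10}:35  {3,4,6,7,8,9,10}:7  {4,5,6,7,8,9,10}:21
  |U|=8: {0,1,3,4,6,7,8,10}:1  {1,3,4,6,7,8,9,10}:8  {2,4,5,6,7,8,9,10}:56  {3,4,5,6,7,8,9,10}:28
  |U|=9: {0,1,3,4,6,7,8,9,10}:9  {1,3,4,5,6,7,8,9,10}:36  {2,3,4,5,6,7,8,9,10}:84
  start at 0(h): 120
  start at 2(i): 45
sum over floor = 165

165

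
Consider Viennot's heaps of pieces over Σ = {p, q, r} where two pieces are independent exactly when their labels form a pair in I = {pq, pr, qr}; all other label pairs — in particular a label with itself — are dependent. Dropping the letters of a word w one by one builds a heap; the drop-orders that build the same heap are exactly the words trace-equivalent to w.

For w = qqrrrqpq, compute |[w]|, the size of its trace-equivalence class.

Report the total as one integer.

280

piece 0:q — minimal
piece 1:q rests on {0:q}
piece 2:r — minimal
piece 3:r rests on {2:r}
piece 4:r rests on {3:r}
piece 5:q rests on {1:q}
piece 6:p — minimal
piece 7:q rests on {5:q}
minimal pieces: {0:q, 2:r, 6:p}
ways to finish when only these pieces remain (= sum over removing one remaining piece with nothing left below it):
  1 left: {4}→1  {6}→1  {7}→1
  2 left: {3,4}→1  {4,6}→2  {4,7}→2  {5,7}→1  {6,7}→2
  3 left: {1,5,7}→1  {2,3,4}→1  {3,4,6}→3  {3,4,7}→3  {4,5,7}→3  {4,6,7}→6  {5,6,7}→3
  4 left: {0,1,5,7}→1  {1,4,5,7}→4  {1,5,6,7}→4  {2,3,4,6}→4  {2,3,4,7}→4  {3,4,5,7}→6  {3,4,6,7}→12  {4,5,6,7}→12
  5 left: {0,1,4,5,7}→5  {0,1,5,6,7}→5  {1,3,4,5,7}→10  {1,4,5,6,7}→20  {2,3,4,5,7}→10  {2,3,4,6,7}→20  {3,4,5,6,7}→30
  6 left: {0,1,3,4,5,7}→15  {0,1,4,5,6,7}→30  {1,2,3,4,5,7}→20  {1,3,4,5,6,7}→60  {2,3,4,5,6,7}→60
  placing 0:q first → 140 extensions
  placing 2:r first → 105 extensions
  placing 6:p first → 35 extensions
total linear extensions = 280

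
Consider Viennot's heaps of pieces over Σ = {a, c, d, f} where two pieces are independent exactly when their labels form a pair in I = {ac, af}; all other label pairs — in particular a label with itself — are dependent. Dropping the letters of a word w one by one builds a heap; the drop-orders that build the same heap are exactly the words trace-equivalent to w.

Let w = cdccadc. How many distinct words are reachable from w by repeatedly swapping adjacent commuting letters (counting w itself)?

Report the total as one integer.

3

drop 0:c onto floor
drop 1:d onto {0:c}
drop 2:c onto {1:d}
drop 3:c onto {2:c}
drop 4:a onto {1:d}
drop 5:d onto {3:c, 4:a}
drop 6:c onto {5:d}
ground layer = {0:c}
drop-orders for the pieces not yet dropped (sum over which currently-grounded one goes next):
  1 to go: {6} 1
  2 to go: {5,6} 1
  3 to go: {3,5,6} 1  {4,5,6} 1
  4 to go: {2,3,5,6} 1  {3,4,5,6} 2
  5 to go: {2,3,4,5,6} 3
  if 0:c drops first: 3 orders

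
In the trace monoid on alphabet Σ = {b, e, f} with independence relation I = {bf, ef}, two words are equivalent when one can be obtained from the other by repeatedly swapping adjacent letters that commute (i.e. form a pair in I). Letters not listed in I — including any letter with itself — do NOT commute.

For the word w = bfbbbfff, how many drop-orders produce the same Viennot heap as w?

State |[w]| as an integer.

#0=b has no predecessor
#1=f has no predecessor
#2=b depends on [0:b]
#3=b depends on [2:b]
#4=b depends on [3:b]
#5=f depends on [1:f]
#6=f depends on [5:f]
#7=f depends on [6:f]
sources: [0:b, 1:f]
N(rest) = Σ N(rest − s) over sources s of rest; N(one piece) = 1:
  size 1 → [4]=1  [7]=1
  size 2 → [3,4]=1  [4,7]=2  [6,7]=1
  size 3 → [2,3,4]=1  [3,4,7]=3  [4,6,7]=3  [5,6,7]=1
  size 4 → [0,2,3,4]=1  [1,5,6,7]=1  [2,3,4,7]=4  [3,4,6,7]=6  [4,5,6,7]=4
  size 5 → [0,2,3,4,7]=5  [1,4,5,6,7]=5  [2,3,4,6,7]=10  [3,4,5,6,7]=10
  size 6 → [0,2,3,4,6,7]=15  [1,3,4,5,6,7]=15  [2,3,4,5,6,7]=20
  first=0(b) contributes 35
  first=1(f) contributes 35
|[w]| = 70

70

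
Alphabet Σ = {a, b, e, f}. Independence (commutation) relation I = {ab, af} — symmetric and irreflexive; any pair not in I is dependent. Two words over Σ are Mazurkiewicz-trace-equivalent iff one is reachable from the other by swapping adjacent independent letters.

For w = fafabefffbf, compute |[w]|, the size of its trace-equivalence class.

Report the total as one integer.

#0=f has no predecessor
#1=a has no predecessor
#2=f depends on [0:f]
#3=a depends on [1:a]
#4=b depends on [2:f]
#5=e depends on [3:a, 4:b]
#6=f depends on [5:e]
#7=f depends on [6:f]
#8=f depends on [7:f]
#9=b depends on [8:f]
#10=f depends on [9:b]
sources: [0:f, 1:a]
N(rest) = Σ N(rest − s) over sources s of rest; N(one piece) = 1:
  size 1 → [10]=1
  size 2 → [9,10]=1
  size 3 → [8,9,10]=1
  size 4 → [7,8,9,10]=1
  size 5 → [6,7,8,9,10]=1
  size 6 → [5,6,7,8,9,10]=1
  size 7 → [3,5,6,7,8,9,10]=1  [4,5,6,7,8,9,10]=1
  size 8 → [1,3,5,6,7,8,9,10]=1  [2,4,5,6,7,8,9,10]=1  [3,4,5,6,7,8,9,10]=2
  size 9 → [0,2,4,5,6,7,8,9,10]=1  [1,3,4,5,6,7,8,9,10]=3  [2,3,4,5,6,7,8,9,10]=3
  first=0(f) contributes 6
  first=1(a) contributes 4
|[w]| = 10

10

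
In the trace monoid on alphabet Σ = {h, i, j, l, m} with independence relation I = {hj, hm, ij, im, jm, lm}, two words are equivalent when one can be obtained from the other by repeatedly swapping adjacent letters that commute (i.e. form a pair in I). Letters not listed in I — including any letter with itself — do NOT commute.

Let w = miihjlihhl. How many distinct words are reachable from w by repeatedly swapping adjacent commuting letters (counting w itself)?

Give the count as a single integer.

0(m) covers ∅
1(i) covers ∅
2(i) covers 1:i
3(h) covers 2:i
4(j) covers ∅
5(l) covers 3:h, 4:j
6(i) covers 5:l
7(h) covers 6:i
8(h) covers 7:h
9(l) covers 8:h
floor of heap: 0:m, 1:i, 4:j
completions by unplaced set U, small U first (add the entries for U minus each lowest piece of U):
  |U|=1: {0}:1  {9}:1
  |U|=2: {0,9}:2  {8,9}:1
  |U|=3: {0,8,9}:3  {7,8,9}:1
  |U|=4: {0,7,8,9}:4  {6,7,8,9}:1
  |U|=5: {0,6,7,8,9}:5  {5,6,7,8,9}:1
  |U|=6: {0,5,6,7,8,9}:6  {3,5,6,7,8,9}:1  {4,5,6,7,8,9}:1
  |U|=7: {0,3,5,6,7,8,9}:7  {0,4,5,6,7,8,9}:7  {2,3,5,6,7,8,9}:1  {3,4,5,6,7,8,9}:2
  |U|=8: {0,2,3,5,6,7,8,9}:8  {0,3,4,5,6,7,8,9}:16  {1,2,3,5,6,7,8,9}:1  {2,3,4,5,6,7,8,9}:3
  start at 0(m): 4
  start at 1(i): 27
  start at 4(j): 9
sum over floor = 40

40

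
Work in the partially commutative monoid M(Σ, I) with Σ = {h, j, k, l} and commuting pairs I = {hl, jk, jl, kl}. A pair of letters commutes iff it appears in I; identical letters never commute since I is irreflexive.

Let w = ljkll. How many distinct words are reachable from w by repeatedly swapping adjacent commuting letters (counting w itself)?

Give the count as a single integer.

#0=l has no predecessor
#1=j has no predecessor
#2=k has no predecessor
#3=l depends on [0:l]
#4=l depends on [3:l]
sources: [0:l, 1:j, 2:k]
N(rest) = Σ N(rest − s) over sources s of rest; N(one piece) = 1:
  size 1 → [1]=1  [2]=1  [4]=1
  size 2 → [1,2]=2  [1,4]=2  [2,4]=2  [3,4]=1
  size 3 → [0,3,4]=1  [1,2,4]=6  [1,3,4]=3  [2,3,4]=3
  first=0(l) contributes 12
  first=1(j) contributes 4
  first=2(k) contributes 4
|[w]| = 20

20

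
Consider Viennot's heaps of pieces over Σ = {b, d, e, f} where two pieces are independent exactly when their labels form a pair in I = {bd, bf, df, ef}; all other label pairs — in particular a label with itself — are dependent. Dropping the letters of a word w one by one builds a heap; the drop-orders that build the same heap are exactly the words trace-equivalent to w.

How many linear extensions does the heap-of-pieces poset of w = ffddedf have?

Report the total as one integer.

piece 0:f — minimal
piece 1:f rests on {0:f}
piece 2:d — minimal
piece 3:d rests on {2:d}
piece 4:e rests on {3:d}
piece 5:d rests on {4:e}
piece 6:f rests on {1:f}
minimal pieces: {0:f, 2:d}
ways to finish when only these pieces remain (= sum over removing one remaining piece with nothing left below it):
  1 left: {5}→1  {6}→1
  2 left: {1,6}→1  {4,5}→1  {5,6}→2
  3 left: {0,1,6}→1  {1,5,6}→3  {3,4,5}→1  {4,5,6}→3
  4 left: {0,1,5,6}→4  {1,4,5,6}→6  {2,3,4,5}→1  {3,4,5,6}→4
  5 left: {0,1,4,5,6}→10  {1,3,4,5,6}→10  {2,3,4,5,6}→5
  placing 0:f first → 15 extensions
  placing 2:d first → 20 extensions
total linear extensions = 35

35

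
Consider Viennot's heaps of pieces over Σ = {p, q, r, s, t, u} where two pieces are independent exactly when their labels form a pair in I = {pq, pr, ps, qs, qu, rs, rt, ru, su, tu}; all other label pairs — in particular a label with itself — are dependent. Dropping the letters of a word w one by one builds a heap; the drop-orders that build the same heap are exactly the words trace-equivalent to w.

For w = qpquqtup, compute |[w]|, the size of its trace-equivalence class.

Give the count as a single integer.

34

0(q) covers ∅
1(p) covers ∅
2(q) covers 0:q
3(u) covers 1:p
4(q) covers 2:q
5(t) covers 1:p, 4:q
6(u) covers 3:u
7(p) covers 5:t, 6:u
floor of heap: 0:q, 1:p
completions by unplaced set U, small U first (add the entries for U minus each lowest piece of U):
  |U|=1: {7}:1
  |U|=2: {5,7}:1  {6,7}:1
  |U|=3: {3,6,7}:1  {4,5,7}:1  {5,6,7}:2
  |U|=4: {2,4,5,7}:1  {3,5,6,7}:3  {4,5,6,7}:3
  |U|=5: {0,2,4,5,7}:1  {1,3,5,6,7}:3  {2,4,5,6,7}:4  {3,4,5,6,7}:6
  |U|=6: {0,2,4,5,6,7}:5  {1,3,4,5,6,7}:9  {2,3,4,5,6,7}:10
  start at 0(q): 19
  start at 1(p): 15
sum over floor = 34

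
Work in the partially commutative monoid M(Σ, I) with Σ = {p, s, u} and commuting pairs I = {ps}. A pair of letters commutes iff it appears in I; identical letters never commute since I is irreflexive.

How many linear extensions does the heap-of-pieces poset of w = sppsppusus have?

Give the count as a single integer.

15

0(s) covers ∅
1(p) covers ∅
2(p) covers 1:p
3(s) covers 0:s
4(p) covers 2:p
5(p) covers 4:p
6(u) covers 3:s, 5:p
7(s) covers 6:u
8(u) covers 7:s
9(s) covers 8:u
floor of heap: 0:s, 1:p
completions by unplaced set U, small U first (add the entries for U minus each lowest piece of U):
  |U|=1: {9}:1
  |U|=2: {8,9}:1
  |U|=3: {7,8,9}:1
  |U|=4: {6,7,8,9}:1
  |U|=5: {3,6,7,8,9}:1  {5,6,7,8,9}:1
  |U|=6: {0,3,6,7,8,9}:1  {3,5,6,7,8,9}:2  {4,5,6,7,8,9}:1
  |U|=7: {0,3,5,6,7,8,9}:3  {2,4,5,6,7,8,9}:1  {3,4,5,6,7,8,9}:3
  |U|=8: {0,3,4,5,6,7,8,9}:6  {1,2,4,5,6,7,8,9}:1  {2,3,4,5,6,7,8,9}:4
  start at 0(s): 5
  start at 1(p): 10
sum over floor = 15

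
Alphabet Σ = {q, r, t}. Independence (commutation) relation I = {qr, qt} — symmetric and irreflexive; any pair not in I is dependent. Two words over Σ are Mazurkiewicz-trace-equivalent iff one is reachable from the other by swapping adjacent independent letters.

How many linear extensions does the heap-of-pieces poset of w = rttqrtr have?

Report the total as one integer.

7

drop 0:r onto floor
drop 1:t onto {0:r}
drop 2:t onto {1:t}
drop 3:q onto floor
drop 4:r onto {2:t}
drop 5:t onto {4:r}
drop 6:r onto {5:t}
ground layer = {0:r, 3:q}
drop-orders for the pieces not yet dropped (sum over which currently-grounded one goes next):
  1 to go: {3} 1  {6} 1
  2 to go: {3,6} 2  {5,6} 1
  3 to go: {3,5,6} 3  {4,5,6} 1
  4 to go: {2,4,5,6} 1  {3,4,5,6} 4
  5 to go: {1,2,4,5,6} 1  {2,3,4,5,6} 5
  if 0:r drops first: 6 orders
  if 3:q drops first: 1 orders
heap linearizations: 7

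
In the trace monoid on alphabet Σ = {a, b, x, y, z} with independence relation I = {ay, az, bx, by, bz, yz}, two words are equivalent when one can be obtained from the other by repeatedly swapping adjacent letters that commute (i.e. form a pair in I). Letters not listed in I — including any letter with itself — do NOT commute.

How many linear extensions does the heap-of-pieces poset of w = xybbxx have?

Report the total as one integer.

drop 0:x onto floor
drop 1:y onto {0:x}
drop 2:b onto floor
drop 3:b onto {2:b}
drop 4:x onto {1:y}
drop 5:x onto {4:x}
ground layer = {0:x, 2:b}
drop-orders for the pieces not yet dropped (sum over which currently-grounded one goes next):
  1 to go: {3} 1  {5} 1
  2 to go: {2,3} 1  {3,5} 2  {4,5} 1
  3 to go: {1,4,5} 1  {2,3,5} 3  {3,4,5} 3
  4 to go: {0,1,4,5} 1  {1,3,4,5} 4  {2,3,4,5} 6
  if 0:x drops first: 10 orders
  if 2:b drops first: 5 orders
heap linearizations: 15

15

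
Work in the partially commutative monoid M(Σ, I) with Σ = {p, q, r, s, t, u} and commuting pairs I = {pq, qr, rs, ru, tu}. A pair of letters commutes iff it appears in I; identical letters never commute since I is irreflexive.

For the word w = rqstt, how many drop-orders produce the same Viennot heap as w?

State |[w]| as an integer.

drop 0:r onto floor
drop 1:q onto floor
drop 2:s onto {1:q}
drop 3:t onto {0:r, 2:s}
drop 4:t onto {3:t}
ground layer = {0:r, 1:q}
drop-orders for the pieces not yet dropped (sum over which currently-grounded one goes next):
  1 to go: {4} 1
  2 to go: {3,4} 1
  3 to go: {0,3,4} 1  {2,3,4} 1
  if 0:r drops first: 1 orders
  if 1:q drops first: 2 orders
heap linearizations: 3

3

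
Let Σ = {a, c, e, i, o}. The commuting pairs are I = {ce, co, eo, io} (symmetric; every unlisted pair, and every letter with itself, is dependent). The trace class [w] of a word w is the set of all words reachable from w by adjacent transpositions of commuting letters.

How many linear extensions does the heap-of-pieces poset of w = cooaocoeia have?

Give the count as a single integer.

0(c) covers ∅
1(o) covers ∅
2(o) covers 1:o
3(a) covers 0:c, 2:o
4(o) covers 3:a
5(c) covers 3:a
6(o) covers 4:o
7(e) covers 3:a
8(i) covers 5:c, 7:e
9(a) covers 6:o, 8:i
floor of heap: 0:c, 1:o
completions by unplaced set U, small U first (add the entries for U minus each lowest piece of U):
  |U|=1: {9}:1
  |U|=2: {6,9}:1  {8,9}:1
  |U|=3: {4,6,9}:1  {5,8,9}:1  {6,8,9}:2  {7,8,9}:1
  |U|=4: {4,6,8,9}:3  {5,6,8,9}:3  {5,7,8,9}:2  {6,7,8,9}:3
  |U|=5: {4,5,6,8,9}:6  {4,6,7,8,9}:6  {5,6,7,8,9}:8
  |U|=6: {4,5,6,7,8,9}:20
  |U|=7: {3,4,5,6,7,8,9}:20
  |U|=8: {0,3,4,5,6,7,8,9}:20  {2,3,4,5,6,7,8,9}:20
  start at 0(c): 20
  start at 1(o): 40
sum over floor = 60

60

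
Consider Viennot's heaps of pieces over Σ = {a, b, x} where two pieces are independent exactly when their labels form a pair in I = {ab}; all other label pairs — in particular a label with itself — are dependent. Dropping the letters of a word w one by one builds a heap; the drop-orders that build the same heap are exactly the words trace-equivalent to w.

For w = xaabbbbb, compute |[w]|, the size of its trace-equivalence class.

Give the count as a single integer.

drop 0:x onto floor
drop 1:a onto {0:x}
drop 2:a onto {1:a}
drop 3:b onto {0:x}
drop 4:b onto {3:b}
drop 5:b onto {4:b}
drop 6:b onto {5:b}
drop 7:b onto {6:b}
ground layer = {0:x}
drop-orders for the pieces not yet dropped (sum over which currently-grounded one goes next):
  1 to go: {2} 1  {7} 1
  2 to go: {1,2} 1  {2,7} 2  {6,7} 1
  3 to go: {1,2,7} 3  {2,6,7} 3  {5,6,7} 1
  4 to go: {1,2,6,7} 6  {2,5,6,7} 4  {4,5,6,7} 1
  5 to go: {1,2,5,6,7} 10  {2,4,5,6,7} 5  {3,4,5,6,7} 1
  6 to go: {1,2,4,5,6,7} 15  {2,3,4,5,6,7} 6
  if 0:x drops first: 21 orders

21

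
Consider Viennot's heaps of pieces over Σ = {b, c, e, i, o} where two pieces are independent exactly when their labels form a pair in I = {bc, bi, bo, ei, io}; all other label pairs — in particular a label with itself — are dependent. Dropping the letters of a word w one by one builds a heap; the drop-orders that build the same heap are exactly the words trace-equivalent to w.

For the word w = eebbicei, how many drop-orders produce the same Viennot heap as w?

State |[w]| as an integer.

34

#0=e has no predecessor
#1=e depends on [0:e]
#2=b depends on [1:e]
#3=b depends on [2:b]
#4=i has no predecessor
#5=c depends on [1:e, 4:i]
#6=e depends on [3:b, 5:c]
#7=i depends on [5:c]
sources: [0:e, 4:i]
N(rest) = Σ N(rest − s) over sources s of rest; N(one piece) = 1:
  size 1 → [6]=1  [7]=1
  size 2 → [3,6]=1  [6,7]=2
  size 3 → [2,3,6]=1  [3,6,7]=3  [5,6,7]=2
  size 4 → [2,3,6,7]=4  [3,5,6,7]=5  [4,5,6,7]=2
  size 5 → [2,3,5,6,7]=9  [3,4,5,6,7]=7
  size 6 → [1,2,3,5,6,7]=9  [2,3,4,5,6,7]=16
  first=0(e) contributes 25
  first=4(i) contributes 9
|[w]| = 34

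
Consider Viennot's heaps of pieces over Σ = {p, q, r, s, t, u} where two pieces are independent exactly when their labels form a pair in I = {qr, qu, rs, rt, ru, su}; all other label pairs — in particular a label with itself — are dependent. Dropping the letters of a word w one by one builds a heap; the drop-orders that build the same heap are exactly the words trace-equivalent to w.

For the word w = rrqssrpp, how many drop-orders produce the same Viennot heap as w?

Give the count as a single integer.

20

piece 0:r — minimal
piece 1:r rests on {0:r}
piece 2:q — minimal
piece 3:s rests on {2:q}
piece 4:s rests on {3:s}
piece 5:r rests on {1:r}
piece 6:p rests on {4:s, 5:r}
piece 7:p rests on {6:p}
minimal pieces: {0:r, 2:q}
ways to finish when only these pieces remain (= sum over removing one remaining piece with nothing left below it):
  1 left: {7}→1
  2 left: {6,7}→1
  3 left: {4,6,7}→1  {5,6,7}→1
  4 left: {1,5,6,7}→1  {3,4,6,7}→1  {4,5,6,7}→2
  5 left: {0,1,5,6,7}→1  {1,4,5,6,7}→3  {2,3,4,6,7}→1  {3,4,5,6,7}→3
  6 left: {0,1,4,5,6,7}→4  {1,3,4,5,6,7}→6  {2,3,4,5,6,7}→4
  placing 0:r first → 10 extensions
  placing 2:q first → 10 extensions
total linear extensions = 20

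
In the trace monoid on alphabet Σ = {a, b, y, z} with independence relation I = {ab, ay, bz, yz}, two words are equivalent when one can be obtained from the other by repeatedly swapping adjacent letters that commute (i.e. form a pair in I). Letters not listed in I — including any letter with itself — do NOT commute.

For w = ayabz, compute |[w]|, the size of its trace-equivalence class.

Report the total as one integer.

10

0(a) covers ∅
1(y) covers ∅
2(a) covers 0:a
3(b) covers 1:y
4(z) covers 2:a
floor of heap: 0:a, 1:y
completions by unplaced set U, small U first (add the entries for U minus each lowest piece of U):
  |U|=1: {3}:1  {4}:1
  |U|=2: {1,3}:1  {2,4}:1  {3,4}:2
  |U|=3: {0,2,4}:1  {1,3,4}:3  {2,3,4}:3
  start at 0(a): 6
  start at 1(y): 4
sum over floor = 10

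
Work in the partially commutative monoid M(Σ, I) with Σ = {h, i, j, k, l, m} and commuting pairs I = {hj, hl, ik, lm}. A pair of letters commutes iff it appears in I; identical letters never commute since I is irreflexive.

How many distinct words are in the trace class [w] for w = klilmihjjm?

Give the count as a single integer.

drop 0:k onto floor
drop 1:l onto {0:k}
drop 2:i onto {1:l}
drop 3:l onto {2:i}
drop 4:m onto {2:i}
drop 5:i onto {3:l, 4:m}
drop 6:h onto {5:i}
drop 7:j onto {5:i}
drop 8:j onto {7:j}
drop 9:m onto {6:h, 8:j}
ground layer = {0:k}
drop-orders for the pieces not yet dropped (sum over which currently-grounded one goes next):
  1 to go: {9} 1
  2 to go: {6,9} 1  {8,9} 1
  3 to go: {6,8,9} 2  {7,8,9} 1
  4 to go: {6,7,8,9} 3
  5 to go: {5,6,7,8,9} 3
  6 to go: {3,5,6,7,8,9} 3  {4,5,6,7,8,9} 3
  7 to go: {3,4,5,6,7,8,9} 6
  8 to go: {2,3,4,5,6,7,8,9} 6
  if 0:k drops first: 6 orders

6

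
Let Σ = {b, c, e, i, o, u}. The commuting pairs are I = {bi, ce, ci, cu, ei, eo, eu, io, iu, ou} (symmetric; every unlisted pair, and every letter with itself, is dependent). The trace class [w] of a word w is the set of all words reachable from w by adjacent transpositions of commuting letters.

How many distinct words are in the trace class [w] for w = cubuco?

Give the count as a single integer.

6

0(c) covers ∅
1(u) covers ∅
2(b) covers 0:c, 1:u
3(u) covers 2:b
4(c) covers 2:b
5(o) covers 4:c
floor of heap: 0:c, 1:u
completions by unplaced set U, small U first (add the entries for U minus each lowest piece of U):
  |U|=1: {3}:1  {5}:1
  |U|=2: {3,5}:2  {4,5}:1
  |U|=3: {3,4,5}:3
  |U|=4: {2,3,4,5}:3
  start at 0(c): 3
  start at 1(u): 3
sum over floor = 6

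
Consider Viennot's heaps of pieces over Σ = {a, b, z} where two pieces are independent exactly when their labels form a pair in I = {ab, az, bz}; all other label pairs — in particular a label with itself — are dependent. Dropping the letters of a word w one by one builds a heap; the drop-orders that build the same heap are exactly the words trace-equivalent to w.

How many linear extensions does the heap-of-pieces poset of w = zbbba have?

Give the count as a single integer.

0(z) covers ∅
1(b) covers ∅
2(b) covers 1:b
3(b) covers 2:b
4(a) covers ∅
floor of heap: 0:z, 1:b, 4:a
completions by unplaced set U, small U first (add the entries for U minus each lowest piece of U):
  |U|=1: {0}:1  {3}:1  {4}:1
  |U|=2: {0,3}:2  {0,4}:2  {2,3}:1  {3,4}:2
  |U|=3: {0,2,3}:3  {0,3,4}:6  {1,2,3}:1  {2,3,4}:3
  start at 0(z): 4
  start at 1(b): 12
  start at 4(a): 4
sum over floor = 20

20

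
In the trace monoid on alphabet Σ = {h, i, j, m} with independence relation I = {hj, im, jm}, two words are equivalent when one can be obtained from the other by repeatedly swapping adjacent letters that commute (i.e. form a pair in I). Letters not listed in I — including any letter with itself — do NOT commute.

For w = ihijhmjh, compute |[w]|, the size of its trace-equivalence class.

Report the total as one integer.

#0=i has no predecessor
#1=h depends on [0:i]
#2=i depends on [1:h]
#3=j depends on [2:i]
#4=h depends on [2:i]
#5=m depends on [4:h]
#6=j depends on [3:j]
#7=h depends on [5:m]
sources: [0:i]
N(rest) = Σ N(rest − s) over sources s of rest; N(one piece) = 1:
  size 1 → [6]=1  [7]=1
  size 2 → [3,6]=1  [5,7]=1  [6,7]=2
  size 3 → [3,6,7]=3  [4,5,7]=1  [5,6,7]=3
  size 4 → [3,5,6,7]=6  [4,5,6,7]=4
  size 5 → [3,4,5,6,7]=10
  size 6 → [2,3,4,5,6,7]=10
  first=0(i) contributes 10

10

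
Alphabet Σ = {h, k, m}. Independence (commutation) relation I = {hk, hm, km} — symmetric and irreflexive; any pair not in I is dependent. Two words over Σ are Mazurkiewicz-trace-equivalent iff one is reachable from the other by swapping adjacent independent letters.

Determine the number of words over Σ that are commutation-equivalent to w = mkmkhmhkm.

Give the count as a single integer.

0(m) covers ∅
1(k) covers ∅
2(m) covers 0:m
3(k) covers 1:k
4(h) covers ∅
5(m) covers 2:m
6(h) covers 4:h
7(k) covers 3:k
8(m) covers 5:m
floor of heap: 0:m, 1:k, 4:h
completions by unplaced set U, small U first (add the entries for U minus each lowest piece of U):
  |U|=1: {6}:1  {7}:1  {8}:1
  |U|=2: {3,7}:1  {4,6}:1  {5,8}:1  {6,7}:2  {6,8}:2  {7,8}:2
  |U|=3: {1,3,7}:1  {2,5,8}:1  {3,6,7}:3  {3,7,8}:3  {4,6,7}:3  {4,6,8}:3  {5,6,8}:3  {5,7,8}:3  {6,7,8}:6
  |U|=4: {0,2,5,8}:1  {1,3,6,7}:4  {1,3,7,8}:4  {2,5,6,8}:4  {2,5,7,8}:4  {3,4,6,7}:6  {3,5,7,8}:6  {3,6,7,8}:12  {4,5,6,8}:6  {4,6,7,8}:12  {5,6,7,8}:12
  |U|=5: {0,2,5,6,8}:5  {0,2,5,7,8}:5  {1,3,4,6,7}:10  {1,3,5,7,8}:10  {1,3,6,7,8}:20  {2,3,5,7,8}:10  {2,4,5,6,8}:10  {2,5,6,7,8}:20  {3,4,6,7,8}:30  {3,5,6,7,8}:30  {4,5,6,7,8}:30
  |U|=6: {0,2,3,5,7,8}:15  {0,2,4,5,6,8}:15  {0,2,5,6,7,8}:30  {1,2,3,5,7,8}:20  {1,3,4,6,7,8}:60  {1,3,5,6,7,8}:60  {2,3,5,6,7,8}:60  {2,4,5,6,7,8}:60  {3,4,5,6,7,8}:90
  |U|=7: {0,1,2,3,5,7,8}:35  {0,2,3,5,6,7,8}:105  {0,2,4,5,6,7,8}:105  {1,2,3,5,6,7,8}:140  {1,3,4,5,6,7,8}:210  {2,3,4,5,6,7,8}:210
  start at 0(m): 560
  start at 1(k): 420
  start at 4(h): 280
sum over floor = 1260

1260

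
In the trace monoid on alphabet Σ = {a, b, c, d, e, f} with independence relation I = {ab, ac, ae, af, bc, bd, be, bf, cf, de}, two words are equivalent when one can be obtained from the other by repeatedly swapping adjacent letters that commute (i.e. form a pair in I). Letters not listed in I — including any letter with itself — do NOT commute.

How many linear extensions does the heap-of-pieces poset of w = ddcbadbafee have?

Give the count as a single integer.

#0=d has no predecessor
#1=d depends on [0:d]
#2=c depends on [1:d]
#3=b has no predecessor
#4=a depends on [1:d]
#5=d depends on [2:c, 4:a]
#6=b depends on [3:b]
#7=a depends on [5:d]
#8=f depends on [5:d]
#9=e depends on [8:f]
#10=e depends on [9:e]
sources: [0:d, 3:b]
N(rest) = Σ N(rest − s) over sources s of rest; N(one piece) = 1:
  size 1 → [6]=1  [7]=1  [10]=1
  size 2 → [3,6]=1  [6,7]=2  [6,10]=2  [7,10]=2  [9,10]=1
  size 3 → [3,6,7]=3  [3,6,10]=3  [6,7,10]=6  [6,9,10]=3  [7,9,10]=3  [8,9,10]=1
  size 4 → [3,6,7,10]=12  [3,6,9,10]=6  [6,7,9,10]=12  [6,8,9,10]=4  [7,8,9,10]=4
  size 5 → [3,6,7,9,10]=30  [3,6,8,9,10]=10  [5,7,8,9,10]=4  [6,7,8,9,10]=20
  size 6 → [2,5,7,8,9,10]=4  [3,6,7,8,9,10]=60  [4,5,7,8,9,10]=4  [5,6,7,8,9,10]=24
  size 7 → [2,4,5,7,8,9,10]=8  [2,5,6,7,8,9,10]=28  [3,5,6,7,8,9,10]=84  [4,5,6,7,8,9,10]=28
  size 8 → [1,2,4,5,7,8,9,10]=8  [2,3,5,6,7,8,9,10]=112  [2,4,5,6,7,8,9,10]=64  [3,4,5,6,7,8,9,10]=112
  size 9 → [0,1,2,4,5,7,8,9,10]=8  [1,2,4,5,6,7,8,9,10]=72  [2,3,4,5,6,7,8,9,10]=288
  first=0(d) contributes 360
  first=3(b) contributes 80
|[w]| = 440

440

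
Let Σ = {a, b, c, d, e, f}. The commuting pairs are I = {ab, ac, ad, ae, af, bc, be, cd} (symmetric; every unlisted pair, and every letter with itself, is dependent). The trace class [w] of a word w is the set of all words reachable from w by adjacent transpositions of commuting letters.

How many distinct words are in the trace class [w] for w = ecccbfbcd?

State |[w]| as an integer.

15

0(e) covers ∅
1(c) covers 0:e
2(c) covers 1:c
3(c) covers 2:c
4(b) covers ∅
5(f) covers 3:c, 4:b
6(b) covers 5:f
7(c) covers 5:f
8(d) covers 6:b
floor of heap: 0:e, 4:b
completions by unplaced set U, small U first (add the entries for U minus each lowest piece of U):
  |U|=1: {7}:1  {8}:1
  |U|=2: {6,8}:1  {7,8}:2
  |U|=3: {6,7,8}:3
  |U|=4: {5,6,7,8}:3
  |U|=5: {3,5,6,7,8}:3  {4,5,6,7,8}:3
  |U|=6: {2,3,5,6,7,8}:3  {3,4,5,6,7,8}:6
  |U|=7: {1,2,3,5,6,7,8}:3  {2,3,4,5,6,7,8}:9
  start at 0(e): 12
  start at 4(b): 3
sum over floor = 15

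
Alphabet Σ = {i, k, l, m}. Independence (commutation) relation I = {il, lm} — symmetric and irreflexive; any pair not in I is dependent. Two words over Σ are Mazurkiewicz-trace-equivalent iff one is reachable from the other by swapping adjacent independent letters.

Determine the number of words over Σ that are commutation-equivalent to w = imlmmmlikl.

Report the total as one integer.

28

0(i) covers ∅
1(m) covers 0:i
2(l) covers ∅
3(m) covers 1:m
4(m) covers 3:m
5(m) covers 4:m
6(l) covers 2:l
7(i) covers 5:m
8(k) covers 6:l, 7:i
9(l) covers 8:k
floor of heap: 0:i, 2:l
completions by unplaced set U, small U first (add the entries for U minus each lowest piece of U):
  |U|=1: {9}:1
  |U|=2: {8,9}:1
  |U|=3: {6,8,9}:1  {7,8,9}:1
  |U|=4: {2,6,8,9}:1  {5,7,8,9}:1  {6,7,8,9}:2
  |U|=5: {2,6,7,8,9}:3  {4,5,7,8,9}:1  {5,6,7,8,9}:3
  |U|=6: {2,5,6,7,8,9}:6  {3,4,5,7,8,9}:1  {4,5,6,7,8,9}:4
  |U|=7: {1,3,4,5,7,8,9}:1  {2,4,5,6,7,8,9}:10  {3,4,5,6,7,8,9}:5
  |U|=8: {0,1,3,4,5,7,8,9}:1  {1,3,4,5,6,7,8,9}:6  {2,3,4,5,6,7,8,9}:15
  start at 0(i): 21
  start at 2(l): 7
sum over floor = 28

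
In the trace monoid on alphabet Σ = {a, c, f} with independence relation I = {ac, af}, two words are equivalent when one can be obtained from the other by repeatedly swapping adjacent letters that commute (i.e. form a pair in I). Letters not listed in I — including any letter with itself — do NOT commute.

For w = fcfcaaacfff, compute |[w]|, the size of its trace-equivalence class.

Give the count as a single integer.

165

0(f) covers ∅
1(c) covers 0:f
2(f) covers 1:c
3(c) covers 2:f
4(a) covers ∅
5(a) covers 4:a
6(a) covers 5:a
7(c) covers 3:c
8(f) covers 7:c
9(f) covers 8:f
10(f) covers 9:f
floor of heap: 0:f, 4:a
completions by unplaced set U, small U first (add the entries for U minus each lowest piece of U):
  |U|=1: {6}:1  {10}:1
  |U|=2: {5,6}:1  {6,10}:2  {9,10}:1
  |U|=3: {4,5,6}:1  {5,6,10}:3  {6,9,10}:3  {8,9,10}:1
  |U|=4: {4,5,6,10}:4  {5,6,9,10}:6  {6,8,9,10}:4  {7,8,9,10}:1
  |U|=5: {3,7,8,9,10}:1  {4,5,6,9,10}:10  {5,6,8,9,10}:10  {6,7,8,9,10}:5
  |U|=6: {2,3,7,8,9,10}:1  {3,6,7,8,9,10}:6  {4,5,6,8,9,10}:20  {5,6,7,8,9,10}:15
  |U|=7: {1,2,3,7,8,9,10}:1  {2,3,6,7,8,9,10}:7  {3,5,6,7,8,9,10}:21  {4,5,6,7,8,9,10}:35
  |U|=8: {0,1,2,3,7,8,9,10}:1  {1,2,3,6,7,8,9,10}:8  {2,3,5,6,7,8,9,10}:28  {3,4,5,6,7,8,9,10}:56
  |U|=9: {0,1,2,3,6,7,8,9,10}:9  {1,2,3,5,6,7,8,9,10}:36  {2,3,4,5,6,7,8,9,10}:84
  start at 0(f): 120
  start at 4(a): 45
sum over floor = 165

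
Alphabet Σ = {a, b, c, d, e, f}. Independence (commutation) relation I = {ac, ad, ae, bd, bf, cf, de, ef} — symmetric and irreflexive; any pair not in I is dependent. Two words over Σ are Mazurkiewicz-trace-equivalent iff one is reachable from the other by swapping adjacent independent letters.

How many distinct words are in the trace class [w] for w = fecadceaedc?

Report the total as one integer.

327

0(f) covers ∅
1(e) covers ∅
2(c) covers 1:e
3(a) covers 0:f
4(d) covers 0:f, 2:c
5(c) covers 4:d
6(e) covers 5:c
7(a) covers 3:a
8(e) covers 6:e
9(d) covers 5:c
10(c) covers 8:e, 9:d
floor of heap: 0:f, 1:e
completions by unplaced set U, small U first (add the entries for U minus each lowest piece of U):
  |U|=1: {7}:1  {10}:1
  |U|=2: {3,7}:1  {7,10}:2  {8,10}:1  {9,10}:1
  |U|=3: {3,7,10}:3  {6,8,10}:1  {7,8,10}:3  {7,9,10}:3  {8,9,10}:2
  |U|=4: {3,7,8,10}:6  {3,7,9,10}:6  {6,7,8,10}:4  {6,8,9,10}:3  {7,8,9,10}:8
  |U|=5: {3,6,7,8,10}:10  {3,7,8,9,10}:20  {5,6,8,9,10}:3  {6,7,8,9,10}:15
  |U|=6: {3,6,7,8,9,10}:45  {4,5,6,8,9,10}:3  {5,6,7,8,9,10}:18
  |U|=7: {2,4,5,6,8,9,10}:3  {3,5,6,7,8,9,10}:63  {4,5,6,7,8,9,10}:21
  |U|=8: {1,2,4,5,6,8,9,10}:3  {2,4,5,6,7,8,9,10}:24  {3,4,5,6,7,8,9,10}:84
  |U|=9: {0,3,4,5,6,7,8,9,10}:84  {1,2,4,5,6,7,8,9,10}:27  {2,3,4,5,6,7,8,9,10}:108
  start at 0(f): 135
  start at 1(e): 192
sum over floor = 327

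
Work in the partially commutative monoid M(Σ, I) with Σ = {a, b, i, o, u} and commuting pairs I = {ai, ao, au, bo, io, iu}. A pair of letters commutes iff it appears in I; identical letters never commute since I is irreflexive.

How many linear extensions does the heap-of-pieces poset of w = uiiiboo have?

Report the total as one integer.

34

piece 0:u — minimal
piece 1:i — minimal
piece 2:i rests on {1:i}
piece 3:i rests on {2:i}
piece 4:b rests on {0:u, 3:i}
piece 5:o rests on {0:u}
piece 6:o rests on {5:o}
minimal pieces: {0:u, 1:i}
ways to finish when only these pieces remain (= sum over removing one remaining piece with nothing left below it):
  1 left: {4}→1  {6}→1
  2 left: {3,4}→1  {4,6}→2  {5,6}→1
  3 left: {2,3,4}→1  {3,4,6}→3  {4,5,6}→3
  4 left: {0,4,5,6}→3  {1,2,3,4}→1  {2,3,4,6}→4  {3,4,5,6}→6
  5 left: {0,3,4,5,6}→9  {1,2,3,4,6}→5  {2,3,4,5,6}→10
  placing 0:u first → 15 extensions
  placing 1:i first → 19 extensions
total linear extensions = 34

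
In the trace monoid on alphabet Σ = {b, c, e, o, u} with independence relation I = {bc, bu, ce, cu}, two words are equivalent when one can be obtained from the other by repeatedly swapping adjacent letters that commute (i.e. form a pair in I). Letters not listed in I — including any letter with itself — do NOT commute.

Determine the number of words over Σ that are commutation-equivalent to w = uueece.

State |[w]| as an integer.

6

drop 0:u onto floor
drop 1:u onto {0:u}
drop 2:e onto {1:u}
drop 3:e onto {2:e}
drop 4:c onto floor
drop 5:e onto {3:e}
ground layer = {0:u, 4:c}
drop-orders for the pieces not yet dropped (sum over which currently-grounded one goes next):
  1 to go: {4} 1  {5} 1
  2 to go: {3,5} 1  {4,5} 2
  3 to go: {2,3,5} 1  {3,4,5} 3
  4 to go: {1,2,3,5} 1  {2,3,4,5} 4
  if 0:u drops first: 5 orders
  if 4:c drops first: 1 orders
heap linearizations: 6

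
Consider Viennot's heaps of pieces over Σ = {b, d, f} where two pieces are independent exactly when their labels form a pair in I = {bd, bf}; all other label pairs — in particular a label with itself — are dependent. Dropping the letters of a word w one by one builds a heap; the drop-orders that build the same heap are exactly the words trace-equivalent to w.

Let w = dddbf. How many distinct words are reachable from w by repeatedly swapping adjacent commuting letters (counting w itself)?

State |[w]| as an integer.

piece 0:d — minimal
piece 1:d rests on {0:d}
piece 2:d rests on {1:d}
piece 3:b — minimal
piece 4:f rests on {2:d}
minimal pieces: {0:d, 3:b}
ways to finish when only these pieces remain (= sum over removing one remaining piece with nothing left below it):
  1 left: {3}→1  {4}→1
  2 left: {2,4}→1  {3,4}→2
  3 left: {1,2,4}→1  {2,3,4}→3
  placing 0:d first → 4 extensions
  placing 3:b first → 1 extensions
total linear extensions = 5

5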